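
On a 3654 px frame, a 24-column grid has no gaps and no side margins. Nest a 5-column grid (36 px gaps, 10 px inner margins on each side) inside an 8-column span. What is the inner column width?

210.8 px

With no gaps, each column is 3654/24 = 152.25 px.
With no gaps, 8 columns span 8·152.25 = 1218 px.
Inner content = 1218 − 2·10 = 1198 px.
Subtracting 4 gaps of 36 leaves 1054 for 5 columns, so d = 210.8 px.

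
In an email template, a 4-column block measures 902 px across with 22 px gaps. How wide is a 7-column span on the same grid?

Subtracting 3 gaps of 22 leaves 836 for 4 columns, so c = 209 px.
7-column span = 7·209 + 6·22 = 1595 px.

1595 px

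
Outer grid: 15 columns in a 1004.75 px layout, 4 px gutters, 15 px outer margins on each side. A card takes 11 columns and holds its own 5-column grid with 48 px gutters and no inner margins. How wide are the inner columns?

104.35 px

Outer content = 1004.75 − 2·15 = 974.75 px.
974.75 − 14·4 = 918.75; ÷15 gives c = 61.25 px.
Span of 11: 11·61.25 + 10·4 = 673.75 + 40 = 713.75 px.
Subtracting 4 gutters of 48 leaves 521.75 for 5 columns, so d = 104.35 px.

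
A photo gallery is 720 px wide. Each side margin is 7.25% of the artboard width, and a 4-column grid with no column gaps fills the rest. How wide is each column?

720 × (1 − 2·7.25%) = 720 × 85.5% = 615.6 px for the columns.
615.6 / 4 = 153.9 px per column.

153.9 px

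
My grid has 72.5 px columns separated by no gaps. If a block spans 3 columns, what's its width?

With no gaps, 3 columns span 3·72.5 = 217.5 px.

217.5 px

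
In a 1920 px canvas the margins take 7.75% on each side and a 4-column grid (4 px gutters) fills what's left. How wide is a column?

Margins: 7.75% × 1920 = 148.8 px each, so content = 1920 − 297.6 = 1622.4 px.
1622.4 − 3·4 = 1610.4; ÷4 gives c = 402.6 px.

402.6 px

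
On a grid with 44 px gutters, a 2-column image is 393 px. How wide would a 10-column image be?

393 − 1·44 = 349; ÷2 gives c = 174.5 px.
Span of 10: 10·174.5 + 9·44 = 1745 + 396 = 2141 px.

2141 px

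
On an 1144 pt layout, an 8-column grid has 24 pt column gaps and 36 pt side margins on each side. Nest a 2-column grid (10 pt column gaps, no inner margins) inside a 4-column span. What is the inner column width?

Subtract both margins: 1144 − 2·36 = 1072 pt.
8 columns + 7 column gaps: 8c + 7·24 = 1072.
8c = 1072 − 168 = 904, so c = 113 pt.
4 columns plus 3 column gaps: 452 + 72 = 524 pt.
2 columns + 1 column gap: 2d + 1·10 = 524.
2d = 524 − 10 = 514, so d = 257 pt.

257 pt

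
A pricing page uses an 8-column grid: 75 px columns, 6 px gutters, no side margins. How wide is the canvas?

Canvas = 8·75 + 7·6 = 600 + 42 = 642 px.

642 px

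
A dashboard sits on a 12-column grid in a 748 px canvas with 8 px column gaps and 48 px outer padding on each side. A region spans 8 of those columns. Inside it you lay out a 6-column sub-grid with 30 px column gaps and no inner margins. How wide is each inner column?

47 px

Inside the margins: 748 − 96 = 652 px.
Subtracting 11 column gaps of 8 leaves 564 for 12 columns, so c = 47 px.
Span of 8: 8·47 + 7·8 = 376 + 56 = 432 px.
Subtracting 5 column gaps of 30 leaves 282 for 6 columns, so d = 47 px.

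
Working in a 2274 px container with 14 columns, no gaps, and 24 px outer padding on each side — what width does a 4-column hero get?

Content width = 2274 − 2·24 = 2226 px.
With no gaps, each column is 2226/14 = 159 px.
With no gaps, 4 columns span 4·159 = 636 px.

636 px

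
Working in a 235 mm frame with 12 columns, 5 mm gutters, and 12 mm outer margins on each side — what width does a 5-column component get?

Subtract both margins: 235 − 2·12 = 211 mm.
Subtracting 11 gutters of 5 leaves 156 for 12 columns, so c = 13 mm.
5 columns plus 4 gutters: 65 + 20 = 85 mm.

85 mm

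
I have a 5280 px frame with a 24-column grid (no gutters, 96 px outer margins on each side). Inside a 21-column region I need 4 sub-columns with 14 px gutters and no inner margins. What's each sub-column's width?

Outer content = 5280 − 2·96 = 5088 px.
With no gutters, each column is 5088/24 = 212 px.
21-column span = 21·212 = 4452 px.
4d + 3·14 = 4452 → 4d = 4410 → d = 1102.5 px.

1102.5 px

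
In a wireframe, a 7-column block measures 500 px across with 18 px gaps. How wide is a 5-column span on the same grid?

352 px

7 columns + 6 gaps: 7c + 6·18 = 500.
7c = 500 − 108 = 392, so c = 56 px.
5 columns plus 4 gaps: 280 + 72 = 352 px.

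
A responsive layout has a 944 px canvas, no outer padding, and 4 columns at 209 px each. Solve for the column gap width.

Columns use 836 px, leaving 108 px across 3 column gaps = 36 px each.

36 px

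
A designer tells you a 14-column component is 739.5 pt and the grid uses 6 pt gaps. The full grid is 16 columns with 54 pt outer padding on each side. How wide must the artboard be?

954 pt

Subtracting 13 gaps of 6 leaves 661.5 for 14 columns, so c = 47.25 pt.
Total width: 2·54 + 16·47.25 + 15·6 = 954 pt.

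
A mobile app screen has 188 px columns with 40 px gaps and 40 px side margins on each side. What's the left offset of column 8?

Each column+gutter stride is 228 px; 7 of them past the 40 px margin is 40 + 1596 = 1636 px.

1636 px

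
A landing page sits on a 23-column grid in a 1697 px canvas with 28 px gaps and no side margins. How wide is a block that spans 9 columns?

647 px

23c + 22·28 = 1697 → 23c = 1081 → c = 47 px.
9 columns plus 8 gaps: 423 + 224 = 647 px.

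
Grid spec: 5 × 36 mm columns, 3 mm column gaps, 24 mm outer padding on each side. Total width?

Total width: 2·24 + 5·36 + 4·3 = 240 mm.

240 mm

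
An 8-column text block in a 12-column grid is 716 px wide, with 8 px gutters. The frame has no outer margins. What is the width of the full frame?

8 columns + 7 gutters: 8c + 7·8 = 716.
8c = 716 − 56 = 660, so c = 82.5 px.
Summing: 990 + 88 = 1078 px.

1078 px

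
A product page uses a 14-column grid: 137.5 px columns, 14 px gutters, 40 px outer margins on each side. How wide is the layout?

2187 px

Adding margins, columns and gutters: 80 + 1925 + 182 = 2187 px.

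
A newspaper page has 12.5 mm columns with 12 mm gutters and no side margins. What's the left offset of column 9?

196 mm

Each column+gutter stride is 24.5 mm; with no margin, 8 of them is 196 mm.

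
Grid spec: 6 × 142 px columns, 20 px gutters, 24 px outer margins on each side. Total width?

1000 px

Total width: 2·24 + 6·142 + 5·20 = 1000 px.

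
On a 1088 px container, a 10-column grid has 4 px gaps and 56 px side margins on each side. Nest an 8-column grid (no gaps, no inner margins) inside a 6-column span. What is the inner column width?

73 px

Subtract both margins: 1088 − 2·56 = 976 px.
976 − 9·4 = 940; ÷10 gives c = 94 px.
Span of 6: 6·94 + 5·4 = 564 + 20 = 584 px.
8d = 584 → d = 73 px.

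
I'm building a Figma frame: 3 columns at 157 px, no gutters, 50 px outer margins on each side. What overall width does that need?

571 px

Artboard = 2·50 + 3·157 = 100 + 471 = 571 px.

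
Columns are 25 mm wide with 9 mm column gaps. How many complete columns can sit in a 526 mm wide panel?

15 columns

k columns need k·25 + (k−1)·9 = k·34 − 9.
k·34 − 9 ≤ 526 → k ≤ 535 / 34 ≈ 15.74, so k = 15.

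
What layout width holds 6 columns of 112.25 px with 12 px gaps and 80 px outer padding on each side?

893.5 px

Layout = 2·80 + 6·112.25 + 5·12 = 160 + 673.5 + 60 = 893.5 px.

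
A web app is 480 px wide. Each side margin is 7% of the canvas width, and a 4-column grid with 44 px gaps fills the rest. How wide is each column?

70.2 px

480 × (1 − 2·7%) = 480 × 86% = 412.8 px for the columns.
Subtracting 3 gaps of 44 leaves 280.8 for 4 columns, so c = 70.2 px.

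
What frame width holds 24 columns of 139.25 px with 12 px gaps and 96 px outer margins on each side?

3810 px

Frame = 2·96 + 24·139.25 + 23·12 = 192 + 3342 + 276 = 3810 px.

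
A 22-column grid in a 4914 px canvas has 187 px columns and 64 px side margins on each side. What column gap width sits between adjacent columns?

32 px

Inside the margins: 4914 − 128 = 4786 px.
Columns use 4114 px, leaving 672 px across 21 column gaps = 32 px each.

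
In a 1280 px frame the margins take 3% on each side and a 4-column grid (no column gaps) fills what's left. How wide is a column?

Each margin = 3% of 1280 = 38.4 px; content = 1280 − 2·38.4 = 1203.2 px.
With no column gaps, each column is 1203.2/4 = 300.8 px.

300.8 px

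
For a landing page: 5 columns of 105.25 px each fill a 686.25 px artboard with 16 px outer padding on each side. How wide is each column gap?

32 px

Take off 32 px of margins, leaving 654.25 px.
5 columns take 5·105.25 = 526.25 px; remaining 128 splits into 4 column gaps.
g = 128 / 4 = 32 px.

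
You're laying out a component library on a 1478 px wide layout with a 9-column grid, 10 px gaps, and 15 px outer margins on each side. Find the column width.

152 px

Content width = 1478 − 2·15 = 1448 px.
9c + 8·10 = 1448 → 9c = 1368 → c = 152 px.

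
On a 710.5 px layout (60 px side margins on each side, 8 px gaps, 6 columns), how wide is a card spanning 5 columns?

Content width = 710.5 − 2·60 = 590.5 px.
590.5 − 5·8 = 550.5; ÷6 gives c = 91.75 px.
5 columns plus 4 gaps: 458.75 + 32 = 490.75 px.

490.75 px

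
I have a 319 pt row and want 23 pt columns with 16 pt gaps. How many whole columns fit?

8 columns

8 columns: 8·23 + 7·16 = 296 pt ≤ 319.
9 columns: 335 pt > 319. So 8.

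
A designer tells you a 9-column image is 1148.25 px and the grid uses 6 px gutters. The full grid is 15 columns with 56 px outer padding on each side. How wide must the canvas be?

Subtracting 8 gutters of 6 leaves 1100.25 for 9 columns, so c = 122.25 px.
Adding margins, columns and gutters: 112 + 1833.75 + 84 = 2029.75 px.

2029.75 px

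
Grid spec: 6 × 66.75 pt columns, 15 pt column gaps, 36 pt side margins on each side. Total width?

Adding margins, columns and gutters: 72 + 400.5 + 75 = 547.5 pt.

547.5 pt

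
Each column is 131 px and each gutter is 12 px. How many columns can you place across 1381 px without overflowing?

9 columns

Each extra column adds 131 + 12 = 143 px.
(1381 + 12) / 143 = 9.74, so 9 columns fit.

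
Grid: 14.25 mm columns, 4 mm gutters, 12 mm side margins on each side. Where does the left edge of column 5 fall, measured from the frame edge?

Each column+gutter stride is 18.25 mm; 4 of them past the 12 mm margin is 12 + 73 = 85 mm.

85 mm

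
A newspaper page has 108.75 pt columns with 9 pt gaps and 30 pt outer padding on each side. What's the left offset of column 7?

736.5 pt

Before column 7: the margin + 6 columns + 6 gaps.
Offset = 30 + 6·(108.75 + 9) = 30 + 706.5 = 736.5 pt.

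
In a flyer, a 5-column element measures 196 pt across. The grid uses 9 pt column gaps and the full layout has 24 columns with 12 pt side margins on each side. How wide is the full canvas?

999 pt

196 − 4·9 = 160; ÷5 gives c = 32 pt.
Total width: 2·12 + 24·32 + 23·9 = 999 pt.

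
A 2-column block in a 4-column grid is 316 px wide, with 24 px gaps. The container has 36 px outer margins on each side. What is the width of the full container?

316 − 1·24 = 292; ÷2 gives c = 146 px.
Container = 2·36 + 4·146 + 3·24 = 72 + 584 + 72 = 728 px.

728 px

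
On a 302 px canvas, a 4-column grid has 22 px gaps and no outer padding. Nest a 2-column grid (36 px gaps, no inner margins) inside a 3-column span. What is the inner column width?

Subtracting 3 gaps of 22 leaves 236 for 4 columns, so c = 59 px.
3 columns plus 2 gaps: 177 + 44 = 221 px.
Subtracting 1 gap of 36 leaves 185 for 2 columns, so d = 92.5 px.

92.5 px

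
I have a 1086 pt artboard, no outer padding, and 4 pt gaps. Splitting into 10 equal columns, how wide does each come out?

10c + 9·4 = 1086 → 10c = 1050 → c = 105 pt.

105 pt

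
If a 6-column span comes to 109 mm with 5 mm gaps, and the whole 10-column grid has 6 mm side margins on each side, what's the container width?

197 mm

6 columns + 5 gaps: 6c + 5·5 = 109.
6c = 109 − 25 = 84, so c = 14 mm.
Total width: 2·6 + 10·14 + 9·5 = 197 mm.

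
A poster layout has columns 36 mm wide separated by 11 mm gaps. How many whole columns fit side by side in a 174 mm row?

3 columns

k columns need k·36 + (k−1)·11 = k·47 − 11.
k·47 − 11 ≤ 174 → k ≤ 185 / 47 ≈ 3.94, so k = 3.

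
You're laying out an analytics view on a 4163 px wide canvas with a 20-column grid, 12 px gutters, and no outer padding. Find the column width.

4163 − 19·12 = 3935; ÷20 gives c = 196.75 px.

196.75 px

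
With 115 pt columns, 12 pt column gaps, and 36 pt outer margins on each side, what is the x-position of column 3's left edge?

Column 3 starts at margin + 2·(column + gutter) = 36 + 2·127 = 290 pt.

290 pt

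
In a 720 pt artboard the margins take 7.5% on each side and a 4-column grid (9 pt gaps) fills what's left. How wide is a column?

146.25 pt

720 × (1 − 2·7.5%) = 720 × 85% = 612 pt for the columns.
612 − 3·9 = 585; ÷4 gives c = 146.25 pt.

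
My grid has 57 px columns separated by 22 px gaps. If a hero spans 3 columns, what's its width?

215 px

Span of 3: 3·57 + 2·22 = 171 + 44 = 215 px.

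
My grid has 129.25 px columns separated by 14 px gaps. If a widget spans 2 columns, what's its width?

272.5 px

2 columns plus 1 gap: 258.5 + 14 = 272.5 px.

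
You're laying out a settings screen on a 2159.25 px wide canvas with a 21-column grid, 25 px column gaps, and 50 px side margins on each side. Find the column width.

74.25 px

Content width = 2159.25 − 2·50 = 2059.25 px.
2059.25 − 20·25 = 1559.25; ÷21 gives c = 74.25 px.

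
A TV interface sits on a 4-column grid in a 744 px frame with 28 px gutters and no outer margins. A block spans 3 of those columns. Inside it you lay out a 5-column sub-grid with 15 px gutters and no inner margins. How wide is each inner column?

98.2 px

4 columns + 3 gutters: 4c + 3·28 = 744.
4c = 744 − 84 = 660, so c = 165 px.
3 columns plus 2 gutters: 495 + 56 = 551 px.
5d + 4·15 = 551 → 5d = 491 → d = 98.2 px.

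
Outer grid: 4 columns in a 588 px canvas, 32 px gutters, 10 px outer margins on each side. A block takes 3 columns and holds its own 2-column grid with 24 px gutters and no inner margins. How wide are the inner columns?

197 px

Inside the margins: 588 − 20 = 568 px.
4 columns + 3 gutters: 4c + 3·32 = 568.
4c = 568 − 96 = 472, so c = 118 px.
3 columns plus 2 gutters: 354 + 64 = 418 px.
2d + 1·24 = 418 → 2d = 394 → d = 197 px.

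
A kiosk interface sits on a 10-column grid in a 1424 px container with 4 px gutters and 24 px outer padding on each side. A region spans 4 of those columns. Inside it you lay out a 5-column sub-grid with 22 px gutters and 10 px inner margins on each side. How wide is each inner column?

Inside the margins: 1424 − 48 = 1376 px.
10c + 9·4 = 1376 → 10c = 1340 → c = 134 px.
Span of 4: 4·134 + 3·4 = 536 + 12 = 548 px.
Inner content = 548 − 2·10 = 528 px.
5d + 4·22 = 528 → 5d = 440 → d = 88 px.

88 px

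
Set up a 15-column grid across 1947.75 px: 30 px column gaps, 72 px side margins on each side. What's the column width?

92.25 px

Subtract both margins: 1947.75 − 2·72 = 1803.75 px.
15 columns + 14 column gaps: 15c + 14·30 = 1803.75.
15c = 1803.75 − 420 = 1383.75, so c = 92.25 px.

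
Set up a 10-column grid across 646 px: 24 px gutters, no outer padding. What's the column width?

646 − 9·24 = 430; ÷10 gives c = 43 px.

43 px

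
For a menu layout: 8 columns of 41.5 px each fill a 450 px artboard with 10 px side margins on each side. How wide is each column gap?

14 px

Subtract both margins: 450 − 2·10 = 430 px.
Columns use 332 px, leaving 98 px across 7 column gaps = 14 px each.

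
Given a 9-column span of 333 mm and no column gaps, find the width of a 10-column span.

370 mm

With no column gaps, each column is 333/9 = 37 mm.
With no column gaps, 10 columns span 10·37 = 370 mm.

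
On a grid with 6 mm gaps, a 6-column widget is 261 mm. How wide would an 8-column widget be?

350 mm

Subtracting 5 gaps of 6 leaves 231 for 6 columns, so c = 38.5 mm.
Span of 8: 8·38.5 + 7·6 = 308 + 42 = 350 mm.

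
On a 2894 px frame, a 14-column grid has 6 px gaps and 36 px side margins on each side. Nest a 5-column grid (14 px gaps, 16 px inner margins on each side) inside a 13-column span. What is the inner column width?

506.4 px

Inside the margins: 2894 − 72 = 2822 px.
14 columns + 13 gaps: 14c + 13·6 = 2822.
14c = 2822 − 78 = 2744, so c = 196 px.
13-column span = 13·196 + 12·6 = 2620 px.
Inner content = 2620 − 2·16 = 2588 px.
Subtracting 4 gaps of 14 leaves 2532 for 5 columns, so d = 506.4 px.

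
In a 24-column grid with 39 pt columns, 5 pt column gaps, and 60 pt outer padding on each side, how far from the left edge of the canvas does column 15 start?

676 pt

Column 15 starts at margin + 14·(column + gutter) = 60 + 14·44 = 676 pt.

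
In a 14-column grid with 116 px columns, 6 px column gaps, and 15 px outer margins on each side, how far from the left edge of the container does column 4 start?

Before column 4: the margin + 3 columns + 3 column gaps.
Offset = 15 + 3·(116 + 6) = 15 + 366 = 381 px.

381 px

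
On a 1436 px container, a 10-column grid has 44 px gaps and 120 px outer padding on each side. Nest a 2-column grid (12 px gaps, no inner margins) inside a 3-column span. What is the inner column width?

158 px

Outer content = 1436 − 2·120 = 1196 px.
10c + 9·44 = 1196 → 10c = 800 → c = 80 px.
Span of 3: 3·80 + 2·44 = 240 + 88 = 328 px.
2 columns + 1 gap: 2d + 1·12 = 328.
2d = 328 − 12 = 316, so d = 158 px.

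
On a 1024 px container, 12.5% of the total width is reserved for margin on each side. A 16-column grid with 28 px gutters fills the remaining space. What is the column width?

21.75 px

Each margin = 12.5% of 1024 = 128 px; content = 1024 − 2·128 = 768 px.
768 − 15·28 = 348; ÷16 gives c = 21.75 px.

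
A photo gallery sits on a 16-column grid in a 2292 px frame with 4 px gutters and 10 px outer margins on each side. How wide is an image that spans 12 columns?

Inside the margins: 2292 − 20 = 2272 px.
16c + 15·4 = 2272 → 16c = 2212 → c = 138.25 px.
Span of 12: 12·138.25 + 11·4 = 1659 + 44 = 1703 px.

1703 px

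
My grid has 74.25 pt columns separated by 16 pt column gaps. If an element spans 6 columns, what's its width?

6-column span = 6·74.25 + 5·16 = 525.5 pt.

525.5 pt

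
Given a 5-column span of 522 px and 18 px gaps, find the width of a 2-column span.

5 columns + 4 gaps: 5c + 4·18 = 522.
5c = 522 − 72 = 450, so c = 90 px.
2 columns plus 1 gap: 180 + 18 = 198 px.

198 px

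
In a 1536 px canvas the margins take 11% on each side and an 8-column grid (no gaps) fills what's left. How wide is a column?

149.76 px

Each margin = 11% of 1536 = 168.96 px; content = 1536 − 2·168.96 = 1198.08 px.
1198.08 / 8 = 149.76 px per column.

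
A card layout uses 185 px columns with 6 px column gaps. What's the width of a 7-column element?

Span of 7: 7·185 + 6·6 = 1295 + 36 = 1331 px.

1331 px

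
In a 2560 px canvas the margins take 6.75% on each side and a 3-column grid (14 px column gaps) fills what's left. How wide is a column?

2560 × (1 − 2·6.75%) = 2560 × 86.5% = 2214.4 px for the columns.
2214.4 − 2·14 = 2186.4; ÷3 gives c = 728.8 px.

728.8 px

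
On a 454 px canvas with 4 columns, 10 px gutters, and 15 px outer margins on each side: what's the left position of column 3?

232 px

Subtract both margins: 454 − 2·15 = 424 px.
424 − 3·10 = 394; ÷4 gives c = 98.5 px.
Column 3 starts at margin + 2·(column + gutter) = 15 + 2·108.5 = 232 px.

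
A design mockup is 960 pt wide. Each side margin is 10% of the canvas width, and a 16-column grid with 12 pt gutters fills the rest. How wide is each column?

36.75 pt

Margins: 10% × 960 = 96 pt each, so content = 960 − 192 = 768 pt.
Subtracting 15 gutters of 12 leaves 588 for 16 columns, so c = 36.75 pt.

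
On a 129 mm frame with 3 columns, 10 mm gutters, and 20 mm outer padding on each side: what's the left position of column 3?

Subtract both margins: 129 − 2·20 = 89 mm.
3c + 2·10 = 89 → 3c = 69 → c = 23 mm.
Column 3 starts at margin + 2·(column + gutter) = 20 + 2·33 = 86 mm.

86 mm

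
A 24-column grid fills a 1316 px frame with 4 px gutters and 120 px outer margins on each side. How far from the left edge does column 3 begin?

210 px

Subtract both margins: 1316 − 2·120 = 1076 px.
24c + 23·4 = 1076 → 24c = 984 → c = 41 px.
Column 3 starts at margin + 2·(column + gutter) = 120 + 2·45 = 210 px.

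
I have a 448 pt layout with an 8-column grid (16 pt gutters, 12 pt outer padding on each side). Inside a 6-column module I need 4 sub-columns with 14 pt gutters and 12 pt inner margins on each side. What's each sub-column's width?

Outer content = 448 − 2·12 = 424 pt.
Subtracting 7 gutters of 16 leaves 312 for 8 columns, so c = 39 pt.
6-column span = 6·39 + 5·16 = 314 pt.
Inner content = 314 − 2·12 = 290 pt.
290 − 3·14 = 248; ÷4 gives d = 62 pt.

62 pt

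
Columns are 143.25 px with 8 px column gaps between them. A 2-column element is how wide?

2-column span = 2·143.25 + 1·8 = 294.5 px.

294.5 px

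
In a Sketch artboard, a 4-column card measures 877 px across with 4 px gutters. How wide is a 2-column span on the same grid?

Subtracting 3 gutters of 4 leaves 865 for 4 columns, so c = 216.25 px.
Span of 2: 2·216.25 + 1·4 = 432.5 + 4 = 436.5 px.

436.5 px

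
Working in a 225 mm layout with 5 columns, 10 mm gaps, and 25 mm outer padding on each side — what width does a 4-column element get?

138 mm

Subtract both margins: 225 − 2·25 = 175 mm.
Subtracting 4 gaps of 10 leaves 135 for 5 columns, so c = 27 mm.
Span of 4: 4·27 + 3·10 = 108 + 30 = 138 mm.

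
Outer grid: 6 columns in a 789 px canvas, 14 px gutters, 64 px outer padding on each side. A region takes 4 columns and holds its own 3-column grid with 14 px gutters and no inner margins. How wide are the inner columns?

136 px

Take off 128 px of margins, leaving 661 px.
6c + 5·14 = 661 → 6c = 591 → c = 98.5 px.
4-column span = 4·98.5 + 3·14 = 436 px.
3d + 2·14 = 436 → 3d = 408 → d = 136 px.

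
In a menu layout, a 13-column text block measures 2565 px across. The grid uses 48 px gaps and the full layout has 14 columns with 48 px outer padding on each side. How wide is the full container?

2862 px

Subtracting 12 gaps of 48 leaves 1989 for 13 columns, so c = 153 px.
Container = 2·48 + 14·153 + 13·48 = 96 + 2142 + 624 = 2862 px.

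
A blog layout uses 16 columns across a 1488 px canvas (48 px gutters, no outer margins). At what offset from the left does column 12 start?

Subtracting 15 gutters of 48 leaves 768 for 16 columns, so c = 48 px.
Each column+gutter stride is 96 px; with no margin, 11 of them is 1056 px.

1056 px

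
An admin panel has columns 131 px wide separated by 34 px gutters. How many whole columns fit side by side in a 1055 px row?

k columns need k·131 + (k−1)·34 = k·165 − 34.
k·165 − 34 ≤ 1055 → k ≤ 1089 / 165 ≈ 6.60, so k = 6.

6 columns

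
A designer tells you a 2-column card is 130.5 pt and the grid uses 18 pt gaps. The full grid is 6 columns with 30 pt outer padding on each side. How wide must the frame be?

487.5 pt

130.5 − 1·18 = 112.5; ÷2 gives c = 56.25 pt.
Adding margins, columns and gutters: 60 + 337.5 + 90 = 487.5 pt.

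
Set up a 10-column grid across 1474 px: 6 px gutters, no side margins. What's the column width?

142 px

1474 − 9·6 = 1420; ÷10 gives c = 142 px.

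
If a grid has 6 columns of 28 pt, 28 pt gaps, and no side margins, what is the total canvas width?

Total width: 6·28 + 5·28 = 308 pt.

308 pt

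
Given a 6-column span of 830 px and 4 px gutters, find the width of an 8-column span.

830 − 5·4 = 810; ÷6 gives c = 135 px.
Span of 8: 8·135 + 7·4 = 1080 + 28 = 1108 px.

1108 px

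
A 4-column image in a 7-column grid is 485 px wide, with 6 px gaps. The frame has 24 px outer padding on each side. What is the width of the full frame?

901.25 px

4 columns + 3 gaps: 4c + 3·6 = 485.
4c = 485 − 18 = 467, so c = 116.75 px.
Total width: 2·24 + 7·116.75 + 6·6 = 901.25 px.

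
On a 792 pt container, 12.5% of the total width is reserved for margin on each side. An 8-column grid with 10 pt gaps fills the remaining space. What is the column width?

65.5 pt

Each margin = 12.5% of 792 = 99 pt; content = 792 − 2·99 = 594 pt.
8 columns + 7 gaps: 8c + 7·10 = 594.
8c = 594 − 70 = 524, so c = 65.5 pt.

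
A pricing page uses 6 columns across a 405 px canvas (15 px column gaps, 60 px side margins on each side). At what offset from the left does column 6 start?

310 px

Subtract both margins: 405 − 2·60 = 285 px.
Subtracting 5 column gaps of 15 leaves 210 for 6 columns, so c = 35 px.
Before column 6: the margin + 5 columns + 5 column gaps.
Offset = 60 + 5·(35 + 15) = 60 + 250 = 310 px.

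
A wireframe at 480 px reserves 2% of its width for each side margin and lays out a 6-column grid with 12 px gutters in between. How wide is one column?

66.8 px

Each margin = 2% of 480 = 9.6 px; content = 480 − 2·9.6 = 460.8 px.
460.8 − 5·12 = 400.8; ÷6 gives c = 66.8 px.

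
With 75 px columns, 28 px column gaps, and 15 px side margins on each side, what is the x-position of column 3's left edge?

Before column 3: the margin + 2 columns + 2 column gaps.
Offset = 15 + 2·(75 + 28) = 15 + 206 = 221 px.

221 px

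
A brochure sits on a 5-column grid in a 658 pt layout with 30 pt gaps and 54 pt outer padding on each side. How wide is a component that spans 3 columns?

318 pt

Content width = 658 − 2·54 = 550 pt.
5 columns + 4 gaps: 5c + 4·30 = 550.
5c = 550 − 120 = 430, so c = 86 pt.
Span of 3: 3·86 + 2·30 = 258 + 60 = 318 pt.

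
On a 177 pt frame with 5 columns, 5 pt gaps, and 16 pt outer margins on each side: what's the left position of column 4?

106 pt

Content = 177 − 2·16 = 145 pt.
Subtracting 4 gaps of 5 leaves 125 for 5 columns, so c = 25 pt.
Column 4 starts at margin + 3·(column + gutter) = 16 + 3·30 = 106 pt.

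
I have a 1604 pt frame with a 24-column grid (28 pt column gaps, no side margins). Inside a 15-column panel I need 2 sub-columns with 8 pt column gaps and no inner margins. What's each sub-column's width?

492 pt

24c + 23·28 = 1604 → 24c = 960 → c = 40 pt.
15 columns plus 14 column gaps: 600 + 392 = 992 pt.
992 − 1·8 = 984; ÷2 gives d = 492 pt.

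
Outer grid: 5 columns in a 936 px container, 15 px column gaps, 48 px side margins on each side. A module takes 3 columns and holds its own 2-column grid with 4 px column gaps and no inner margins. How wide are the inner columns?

247 px

Outer content = 936 − 2·48 = 840 px.
840 − 4·15 = 780; ÷5 gives c = 156 px.
3-column span = 3·156 + 2·15 = 498 px.
2d + 1·4 = 498 → 2d = 494 → d = 247 px.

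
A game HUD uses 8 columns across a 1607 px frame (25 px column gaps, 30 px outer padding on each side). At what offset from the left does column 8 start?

Take off 60 px of margins, leaving 1547 px.
8c + 7·25 = 1547 → 8c = 1372 → c = 171.5 px.
Before column 8: the margin + 7 columns + 7 column gaps.
Offset = 30 + 7·(171.5 + 25) = 30 + 1375.5 = 1405.5 px.

1405.5 px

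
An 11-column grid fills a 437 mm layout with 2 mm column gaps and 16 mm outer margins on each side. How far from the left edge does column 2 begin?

53 mm

Content = 437 − 2·16 = 405 mm.
11c + 10·2 = 405 → 11c = 385 → c = 35 mm.
Each column+gutter stride is 37 mm; 1 of them past the 16 mm margin is 16 + 37 = 53 mm.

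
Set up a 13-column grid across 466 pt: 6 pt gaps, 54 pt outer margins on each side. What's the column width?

Take off 108 pt of margins, leaving 358 pt.
13c + 12·6 = 358 → 13c = 286 → c = 22 pt.

22 pt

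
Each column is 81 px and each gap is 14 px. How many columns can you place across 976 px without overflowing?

k columns need k·81 + (k−1)·14 = k·95 − 14.
k·95 − 14 ≤ 976 → k ≤ 990 / 95 ≈ 10.42, so k = 10.

10 columns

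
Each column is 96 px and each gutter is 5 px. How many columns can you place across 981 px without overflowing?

9 columns: 9·96 + 8·5 = 904 px ≤ 981.
10 columns: 1005 px > 981. So 9.

9 columns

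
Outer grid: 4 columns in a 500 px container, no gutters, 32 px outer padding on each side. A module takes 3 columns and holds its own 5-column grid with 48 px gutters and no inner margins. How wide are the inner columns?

27 px

Take off 64 px of margins, leaving 436 px.
With no gutters, each column is 436/4 = 109 px.
3-column span = 3·109 = 327 px.
Subtracting 4 gutters of 48 leaves 135 for 5 columns, so d = 27 px.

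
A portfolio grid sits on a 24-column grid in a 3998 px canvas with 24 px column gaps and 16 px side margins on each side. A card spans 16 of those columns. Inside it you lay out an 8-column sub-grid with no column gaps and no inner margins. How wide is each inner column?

Take off 32 px of margins, leaving 3966 px.
Subtracting 23 column gaps of 24 leaves 3414 for 24 columns, so c = 142.25 px.
16 columns plus 15 column gaps: 2276 + 360 = 2636 px.
2636 / 8 = 329.5 px per column.

329.5 px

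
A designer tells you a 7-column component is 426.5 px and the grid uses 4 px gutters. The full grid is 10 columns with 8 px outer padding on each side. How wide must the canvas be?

Subtracting 6 gutters of 4 leaves 402.5 for 7 columns, so c = 57.5 px.
Adding margins, columns and gutters: 16 + 575 + 36 = 627 px.

627 px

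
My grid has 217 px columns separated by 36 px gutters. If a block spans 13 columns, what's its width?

3253 px

13-column span = 13·217 + 12·36 = 3253 px.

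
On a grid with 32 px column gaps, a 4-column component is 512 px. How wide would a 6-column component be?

Subtracting 3 column gaps of 32 leaves 416 for 4 columns, so c = 104 px.
6-column span = 6·104 + 5·32 = 784 px.

784 px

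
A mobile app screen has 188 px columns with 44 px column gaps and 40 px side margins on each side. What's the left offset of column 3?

504 px

Before column 3: the margin + 2 columns + 2 column gaps.
Offset = 40 + 2·(188 + 44) = 40 + 464 = 504 px.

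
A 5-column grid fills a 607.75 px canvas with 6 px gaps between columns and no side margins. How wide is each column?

607.75 − 4·6 = 583.75; ÷5 gives c = 116.75 px.

116.75 px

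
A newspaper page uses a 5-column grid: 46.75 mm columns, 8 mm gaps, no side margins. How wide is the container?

265.75 mm

Total width: 5·46.75 + 4·8 = 265.75 mm.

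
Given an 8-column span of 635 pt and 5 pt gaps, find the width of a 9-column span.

Subtracting 7 gaps of 5 leaves 600 for 8 columns, so c = 75 pt.
9-column span = 9·75 + 8·5 = 715 pt.

715 pt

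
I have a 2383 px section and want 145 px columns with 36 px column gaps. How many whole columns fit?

k columns need k·145 + (k−1)·36 = k·181 − 36.
k·181 − 36 ≤ 2383 → k ≤ 2419 / 181 ≈ 13.36, so k = 13.

13 columns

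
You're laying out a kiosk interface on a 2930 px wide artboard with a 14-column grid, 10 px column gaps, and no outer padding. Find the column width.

14 columns + 13 column gaps: 14c + 13·10 = 2930.
14c = 2930 − 130 = 2800, so c = 200 px.

200 px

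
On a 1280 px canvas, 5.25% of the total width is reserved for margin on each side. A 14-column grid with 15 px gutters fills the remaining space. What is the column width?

1280 × (1 − 2·5.25%) = 1280 × 89.5% = 1145.6 px for the columns.
14 columns + 13 gutters: 14c + 13·15 = 1145.6.
14c = 1145.6 − 195 = 950.6, so c = 67.9 px.

67.9 px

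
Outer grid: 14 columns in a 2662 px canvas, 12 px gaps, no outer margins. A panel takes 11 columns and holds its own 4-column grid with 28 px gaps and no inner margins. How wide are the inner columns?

501.25 px

14c + 13·12 = 2662 → 14c = 2506 → c = 179 px.
11 columns plus 10 gaps: 1969 + 120 = 2089 px.
Subtracting 3 gaps of 28 leaves 2005 for 4 columns, so d = 501.25 px.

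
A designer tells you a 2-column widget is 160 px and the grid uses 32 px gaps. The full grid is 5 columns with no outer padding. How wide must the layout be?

Subtracting 1 gap of 32 leaves 128 for 2 columns, so c = 64 px.
Total width: 5·64 + 4·32 = 448 px.

448 px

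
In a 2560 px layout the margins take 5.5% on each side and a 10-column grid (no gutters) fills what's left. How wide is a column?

227.84 px

Margins: 5.5% × 2560 = 140.8 px each, so content = 2560 − 281.6 = 2278.4 px.
With no gutters, each column is 2278.4/10 = 227.84 px.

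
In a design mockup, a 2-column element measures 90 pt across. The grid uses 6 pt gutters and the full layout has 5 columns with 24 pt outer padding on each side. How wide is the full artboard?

Subtracting 1 gutter of 6 leaves 84 for 2 columns, so c = 42 pt.
Adding margins, columns and gutters: 48 + 210 + 24 = 282 pt.

282 pt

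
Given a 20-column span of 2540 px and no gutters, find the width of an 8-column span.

With no gutters, each column is 2540/20 = 127 px.
With no gutters, 8 columns span 8·127 = 1016 px.

1016 px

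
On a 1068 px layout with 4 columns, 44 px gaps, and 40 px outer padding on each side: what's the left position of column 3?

556 px

Inside the margins: 1068 − 80 = 988 px.
4 columns + 3 gaps: 4c + 3·44 = 988.
4c = 988 − 132 = 856, so c = 214 px.
Before column 3: the margin + 2 columns + 2 gaps.
Offset = 40 + 2·(214 + 44) = 40 + 516 = 556 px.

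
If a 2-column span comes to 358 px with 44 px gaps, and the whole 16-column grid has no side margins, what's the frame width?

358 − 1·44 = 314; ÷2 gives c = 157 px.
Total width: 16·157 + 15·44 = 3172 px.

3172 px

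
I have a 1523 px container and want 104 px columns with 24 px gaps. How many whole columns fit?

Each extra column adds 104 + 24 = 128 px.
(1523 + 24) / 128 = 12.09, so 12 columns fit.

12 columns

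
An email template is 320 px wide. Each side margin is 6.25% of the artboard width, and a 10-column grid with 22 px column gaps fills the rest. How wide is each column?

Each margin = 6.25% of 320 = 20 px; content = 320 − 2·20 = 280 px.
280 − 9·22 = 82; ÷10 gives c = 8.2 px.

8.2 px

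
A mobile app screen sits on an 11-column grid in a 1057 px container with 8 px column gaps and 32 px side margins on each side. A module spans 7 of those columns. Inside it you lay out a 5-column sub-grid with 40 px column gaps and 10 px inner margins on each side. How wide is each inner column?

Outer content = 1057 − 2·32 = 993 px.
11c + 10·8 = 993 → 11c = 913 → c = 83 px.
7-column span = 7·83 + 6·8 = 629 px.
Inner content = 629 − 2·10 = 609 px.
5 columns + 4 column gaps: 5d + 4·40 = 609.
5d = 609 − 160 = 449, so d = 89.8 px.

89.8 px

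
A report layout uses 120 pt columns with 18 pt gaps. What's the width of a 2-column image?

258 pt

Span of 2: 2·120 + 1·18 = 240 + 18 = 258 pt.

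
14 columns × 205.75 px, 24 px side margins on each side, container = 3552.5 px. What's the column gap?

Take off 48 px of margins, leaving 3504.5 px.
Columns use 2880.5 px, leaving 624 px across 13 column gaps = 48 px each.

48 px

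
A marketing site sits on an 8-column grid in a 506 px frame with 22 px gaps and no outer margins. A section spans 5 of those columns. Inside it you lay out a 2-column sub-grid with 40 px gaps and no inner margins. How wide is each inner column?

134 px

8c + 7·22 = 506 → 8c = 352 → c = 44 px.
Span of 5: 5·44 + 4·22 = 220 + 88 = 308 px.
308 − 1·40 = 268; ÷2 gives d = 134 px.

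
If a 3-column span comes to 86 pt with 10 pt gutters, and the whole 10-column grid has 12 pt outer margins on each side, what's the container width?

334 pt

86 − 2·10 = 66; ÷3 gives c = 22 pt.
Container = 2·12 + 10·22 + 9·10 = 24 + 220 + 90 = 334 pt.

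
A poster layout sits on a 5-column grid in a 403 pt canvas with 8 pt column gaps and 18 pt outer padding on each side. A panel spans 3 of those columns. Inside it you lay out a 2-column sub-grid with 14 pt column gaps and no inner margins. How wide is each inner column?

101.5 pt

Take off 36 pt of margins, leaving 367 pt.
367 − 4·8 = 335; ÷5 gives c = 67 pt.
Span of 3: 3·67 + 2·8 = 201 + 16 = 217 pt.
2 columns + 1 column gap: 2d + 1·14 = 217.
2d = 217 − 14 = 203, so d = 101.5 pt.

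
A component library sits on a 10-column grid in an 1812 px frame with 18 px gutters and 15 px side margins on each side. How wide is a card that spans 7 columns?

1242 px

Take off 30 px of margins, leaving 1782 px.
Subtracting 9 gutters of 18 leaves 1620 for 10 columns, so c = 162 px.
7-column span = 7·162 + 6·18 = 1242 px.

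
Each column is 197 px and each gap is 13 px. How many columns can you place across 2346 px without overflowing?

Each extra column adds 197 + 13 = 210 px.
(2346 + 13) / 210 = 11.23, so 11 columns fit.

11 columns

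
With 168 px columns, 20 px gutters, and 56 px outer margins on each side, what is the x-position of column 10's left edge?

Each column+gutter stride is 188 px; 9 of them past the 56 px margin is 56 + 1692 = 1748 px.

1748 px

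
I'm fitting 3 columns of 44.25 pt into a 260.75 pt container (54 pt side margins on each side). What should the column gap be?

10 pt

Inside the margins: 260.75 − 108 = 152.75 pt.
Columns use 132.75 pt, leaving 20 pt across 2 column gaps = 10 pt each.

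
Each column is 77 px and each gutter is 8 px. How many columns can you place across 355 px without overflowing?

4 columns

k columns need k·77 + (k−1)·8 = k·85 − 8.
k·85 − 8 ≤ 355 → k ≤ 363 / 85 ≈ 4.27, so k = 4.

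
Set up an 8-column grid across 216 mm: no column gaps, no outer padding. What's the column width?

216 / 8 = 27 mm per column.

27 mm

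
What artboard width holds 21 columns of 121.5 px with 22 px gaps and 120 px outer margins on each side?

3231.5 px

Artboard = 2·120 + 21·121.5 + 20·22 = 240 + 2551.5 + 440 = 3231.5 px.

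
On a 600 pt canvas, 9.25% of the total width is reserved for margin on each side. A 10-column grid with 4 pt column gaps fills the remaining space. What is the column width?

Margins: 9.25% × 600 = 55.5 pt each, so content = 600 − 111 = 489 pt.
10 columns + 9 column gaps: 10c + 9·4 = 489.
10c = 489 − 36 = 453, so c = 45.3 pt.

45.3 pt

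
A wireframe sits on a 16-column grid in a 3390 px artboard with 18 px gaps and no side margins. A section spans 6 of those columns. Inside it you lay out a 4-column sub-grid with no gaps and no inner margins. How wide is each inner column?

Subtracting 15 gaps of 18 leaves 3120 for 16 columns, so c = 195 px.
6-column span = 6·195 + 5·18 = 1260 px.
With no gaps, each column is 1260/4 = 315 px.

315 px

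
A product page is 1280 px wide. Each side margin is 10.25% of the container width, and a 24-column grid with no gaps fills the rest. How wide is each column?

42.4 px

Each margin = 10.25% of 1280 = 131.2 px; content = 1280 − 2·131.2 = 1017.6 px.
1017.6 / 24 = 42.4 px per column.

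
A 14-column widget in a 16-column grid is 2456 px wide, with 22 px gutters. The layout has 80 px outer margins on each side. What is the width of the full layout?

14c + 13·22 = 2456 → 14c = 2170 → c = 155 px.
Total width: 2·80 + 16·155 + 15·22 = 2970 px.

2970 px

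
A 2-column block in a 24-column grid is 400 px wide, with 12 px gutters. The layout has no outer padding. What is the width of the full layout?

4932 px

2 columns + 1 gutter: 2c + 1·12 = 400.
2c = 400 − 12 = 388, so c = 194 px.
Total width: 24·194 + 23·12 = 4932 px.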